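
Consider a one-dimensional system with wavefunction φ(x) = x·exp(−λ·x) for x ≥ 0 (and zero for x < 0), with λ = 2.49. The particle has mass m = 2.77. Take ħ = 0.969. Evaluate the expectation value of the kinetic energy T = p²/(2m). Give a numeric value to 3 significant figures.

1.05

T = −(ħ²/2m) d²/dx², so ⟨T⟩ = −(ħ²/2m) ∫ φ*·φ'' dx / ∫|φ|² dx; with m = 2.77.
Differentiate x·exp(−λ·x) with the product rule; every integrand then reduces to terms xʲ·e^(−2λx) on [0, ∞), with ∫₀^∞ xʲ·e^(−2λx) dx = j!/(2λ)^(j+1).
State is unnormalized: ∫|φ|² dx = 0.016194, and ∫φ*·(−ħ²/2m · φ'') dx = 0.017017, so ⟨T⟩ = 0.017017 / 0.016194.
⟨T⟩ = 1.0508.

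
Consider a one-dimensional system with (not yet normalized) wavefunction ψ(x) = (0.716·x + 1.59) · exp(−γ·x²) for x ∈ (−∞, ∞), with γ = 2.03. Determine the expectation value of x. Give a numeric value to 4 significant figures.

⟨x⟩ = ∫ x·|ψ|² dx / ∫|ψ|² dx (integrals over the domain).
Expand each integrand as polynomial × e^(−2γx²) and use ∫x^(2j)·e^(−2γx²) dx = (2j−1)!!/(4γ)^j · √(π/(2γ)), odd powers → 0; here √(π/(2γ)) = 0.87965.
State is unnormalized: ∫|ψ|² dx = 2.2794, and ∫ψ*·x·ψ dx = 0.24666, so ⟨x⟩ = 0.24666 / 2.2794.
⟨x⟩ = 0.10821.

0.1082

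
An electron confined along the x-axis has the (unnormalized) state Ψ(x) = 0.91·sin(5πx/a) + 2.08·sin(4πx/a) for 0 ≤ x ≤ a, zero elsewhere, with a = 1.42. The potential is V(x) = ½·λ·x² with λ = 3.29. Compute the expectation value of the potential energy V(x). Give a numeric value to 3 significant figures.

0.608

⟨V⟩ = ∫ V(x)·|Ψ|² dx / ∫|Ψ|² dx.
On 0 ≤ x ≤ a (j ≠ l): ∫sin²(jπx/a) dx = a/2, ∫sin(jπx/a)·sin(lπx/a) dx = 0; diagonal moments ∫x·sin²(jπx/a) dx = a²/4, ∫x²·sin²(jπx/a) dx = a³·(1/6 − 1/(4j²π²)); cross terms ∫x·sin(jπx/a)·sin(lπx/a) dx = 0 for j + l even and −4jla²/(π²(j² − l²)²) for j + l odd, ∫x²·sin(jπx/a)·sin(lπx/a) dx = (−1)^(j+l)·4jla³/(π²(j² − l²)²); higher powers the same way via product-to-sum and parts.
State is unnormalized: ∫|Ψ|² dx = 3.6597, and ∫Ψ*·V(x)·Ψ dx = 2.2259, so ⟨V⟩ = 2.2259 / 3.6597.
⟨V⟩ = 0.60821.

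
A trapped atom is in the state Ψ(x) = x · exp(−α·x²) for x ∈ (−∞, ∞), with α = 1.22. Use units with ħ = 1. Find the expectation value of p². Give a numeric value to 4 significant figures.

3.660

p² Ψ = −ħ² d²Ψ/dx²; ⟨p²⟩ = −ħ² ∫ Ψ*·Ψ'' dx / ∫|Ψ|² dx.
Expand each integrand as polynomial × e^(−2αx²) and use ∫x^(2j)·e^(−2αx²) dx = (2j−1)!!/(4α)^j · √(π/(2α)), odd powers → 0; here √(π/(2α)) = 1.1347. Differentiate with the product rule, d/dx e^(−αx²) = −2αx·e^(−αx²).
State is unnormalized: ∫|Ψ|² dx = 0.23252, and ∫Ψ*·(−ħ² Ψ'') dx = 0.85102, so ⟨p²⟩ = 0.85102 / 0.23252.
⟨p²⟩ = 3.6600.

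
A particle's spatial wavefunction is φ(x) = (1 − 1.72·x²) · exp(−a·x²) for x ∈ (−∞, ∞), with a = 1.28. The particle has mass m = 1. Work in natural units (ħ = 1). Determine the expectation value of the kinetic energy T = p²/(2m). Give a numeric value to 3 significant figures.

T = −(ħ²/2m) d²/dx², so ⟨T⟩ = −(ħ²/2m) ∫ φ*·φ'' dx / ∫|φ|² dx; with m = 1.
Expand each integrand as polynomial × e^(−2ax²) and use ∫x^(2j)·e^(−2ax²) dx = (2j−1)!!/(4a)^j · √(π/(2a)), odd powers → 0; here √(π/(2a)) = 1.1078. Differentiate with the product rule, d/dx e^(−ax²) = −2ax·e^(−ax²).
State is unnormalized: ∫|φ|² dx = 0.73854, and ∫φ*·(−ħ²/2m · φ'') dx = 1.7454, so ⟨T⟩ = 1.7454 / 0.73854.
⟨T⟩ = 2.3633.

2.36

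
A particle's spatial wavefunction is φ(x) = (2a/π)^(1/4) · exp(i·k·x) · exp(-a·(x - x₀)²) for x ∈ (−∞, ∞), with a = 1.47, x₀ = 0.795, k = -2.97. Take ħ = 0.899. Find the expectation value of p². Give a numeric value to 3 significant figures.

p² φ = −ħ² d²φ/dx²; ⟨p²⟩ = −ħ² ∫ φ*·φ'' dx.
Gaussian moments (u = x − x₀): ∫u^(2j)·e^(−2au²) du = (2j−1)!!/(4a)^j · √(π/(2a)), odd powers integrate to 0; here √(π/(2a)) = 1.0337. Derivatives: φ′ = (ik − 2au)·φ, φ″ = ((ik − 2au)² − 2a)·φ; the odd-in-u pieces drop out.
⟨p²⟩ = 8.3171.

8.32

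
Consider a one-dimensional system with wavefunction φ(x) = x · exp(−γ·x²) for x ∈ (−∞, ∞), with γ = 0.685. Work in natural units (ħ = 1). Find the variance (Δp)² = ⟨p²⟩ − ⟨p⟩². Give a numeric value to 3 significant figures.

Compute ⟨p⟩ and ⟨p²⟩ separately; (Δp)² = ⟨p²⟩ − ⟨p⟩².
Expand each integrand as polynomial × e^(−2γx²) and use ∫x^(2j)·e^(−2γx²) dx = (2j−1)!!/(4γ)^j · √(π/(2γ)), odd powers → 0; here √(π/(2γ)) = 1.5143. Differentiate with the product rule, d/dx e^(−γx²) = −2γx·e^(−γx²).
Normalization: ∫|φ|² dx = 0.55267.
⟨p⟩ = 0.0000 and ⟨p²⟩ = 2.0550.
(Δp)² = 2.0550 − (0.0000)² = 2.0550.

2.06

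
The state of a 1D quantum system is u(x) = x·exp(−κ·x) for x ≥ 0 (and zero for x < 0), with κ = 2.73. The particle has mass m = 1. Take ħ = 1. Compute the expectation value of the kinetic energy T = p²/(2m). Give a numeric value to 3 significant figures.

T = −(ħ²/2m) d²/dx², so ⟨T⟩ = −(ħ²/2m) ∫ u*·u'' dx / ∫|u|² dx; with m = 1.
Differentiate x·exp(−κ·x) with the product rule; every integrand then reduces to terms xʲ·e^(−2κx) on [0, ∞), with ∫₀^∞ xʲ·e^(−2κx) dx = j!/(2κ)^(j+1).
State is unnormalized: ∫|u|² dx = 0.012287, and ∫u*·(−ħ²/2m · u'') dx = 0.045788, so ⟨T⟩ = 0.045788 / 0.012287.
⟨T⟩ = 3.7265.

3.73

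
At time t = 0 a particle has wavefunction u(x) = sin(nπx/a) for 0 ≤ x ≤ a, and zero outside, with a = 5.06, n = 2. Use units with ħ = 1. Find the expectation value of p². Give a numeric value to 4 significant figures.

1.542

p² u = −ħ² d²u/dx²; ⟨p²⟩ = −ħ² ∫ u*·u'' dx / ∫|u|² dx.
d/dx sin(nπx/a) = (nπ/a)·cos(nπx/a) and d²/dx² sin(nπx/a) = −(nπ/a)²·sin(nπx/a); on 0 ≤ x ≤ a, ∫sin²(nπx/a) dx = a/2 and ∫sin(nπx/a)·cos(nπx/a) dx = 0.
State is unnormalized: ∫|u|² dx = 2.5300, and ∫u*·(−ħ² u'') dx = 3.9010, so ⟨p²⟩ = 3.9010 / 2.5300.
⟨p²⟩ = 1.5419.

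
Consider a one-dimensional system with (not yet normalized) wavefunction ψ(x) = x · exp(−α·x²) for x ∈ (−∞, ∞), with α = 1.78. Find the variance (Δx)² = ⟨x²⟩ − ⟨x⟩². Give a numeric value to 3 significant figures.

0.421

Compute ⟨x⟩ and ⟨x²⟩ separately, then (Δx)² = ⟨x²⟩ − ⟨x⟩².
Expand each integrand as polynomial × e^(−2αx²) and use ∫x^(2j)·e^(−2αx²) dx = (2j−1)!!/(4α)^j · √(π/(2α)), odd powers → 0; here √(π/(2α)) = 0.93940.
Normalization: ∫|ψ|² dx = 0.13194.
⟨x⟩ = 0.0000 and ⟨x²⟩ = 0.42135.
(Δx)² = 0.42135 − (0.0000)² = 0.42135.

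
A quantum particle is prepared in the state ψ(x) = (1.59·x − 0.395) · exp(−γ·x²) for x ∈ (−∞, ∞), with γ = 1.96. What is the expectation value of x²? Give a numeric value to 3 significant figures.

0.299

⟨x²⟩ = ∫ x²·|ψ|² dx / ∫|ψ|² dx (integrals over the domain).
Expand each integrand as polynomial × e^(−2γx²) and use ∫x^(2j)·e^(−2γx²) dx = (2j−1)!!/(4γ)^j · √(π/(2γ)), odd powers → 0; here √(π/(2γ)) = 0.89522.
State is unnormalized: ∫|ψ|² dx = 0.42835, and ∫ψ*·x²·ψ dx = 0.12828, so ⟨x²⟩ = 0.12828 / 0.42835.
⟨x²⟩ = 0.29947.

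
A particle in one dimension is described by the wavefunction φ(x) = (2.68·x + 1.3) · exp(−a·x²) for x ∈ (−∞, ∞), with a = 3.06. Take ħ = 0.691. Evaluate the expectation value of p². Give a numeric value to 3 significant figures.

2.21

p² φ = −ħ² d²φ/dx²; ⟨p²⟩ = −ħ² ∫ φ*·φ'' dx / ∫|φ|² dx.
Expand each integrand as polynomial × e^(−2ax²) and use ∫x^(2j)·e^(−2ax²) dx = (2j−1)!!/(4a)^j · √(π/(2a)), odd powers → 0; here √(π/(2a)) = 0.71647. Differentiate with the product rule, d/dx e^(−ax²) = −2ax·e^(−ax²).
State is unnormalized: ∫|φ|² dx = 1.6313, and ∫φ*·(−ħ² φ'') dx = 3.6120, so ⟨p²⟩ = 3.6120 / 1.6313.
⟨p²⟩ = 2.2142.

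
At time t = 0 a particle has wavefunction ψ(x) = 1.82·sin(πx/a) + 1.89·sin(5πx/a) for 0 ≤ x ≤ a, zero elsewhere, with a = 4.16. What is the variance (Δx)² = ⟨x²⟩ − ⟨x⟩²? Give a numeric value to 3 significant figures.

Compute ⟨x⟩ and ⟨x²⟩ separately, then (Δx)² = ⟨x²⟩ − ⟨x⟩².
On 0 ≤ x ≤ a (j ≠ l): ∫sin²(jπx/a) dx = a/2, ∫sin(jπx/a)·sin(lπx/a) dx = 0; diagonal moments ∫x·sin²(jπx/a) dx = a²/4, ∫x²·sin²(jπx/a) dx = a³·(1/6 − 1/(4j²π²)); cross terms ∫x·sin(jπx/a)·sin(lπx/a) dx = 0 for j + l even and −4jla²/(π²(j² − l²)²) for j + l odd, ∫x²·sin(jπx/a)·sin(lπx/a) dx = (−1)^(j+l)·4jla³/(π²(j² − l²)²); higher powers the same way via product-to-sum and parts.
Normalization: ∫|ψ|² dx = 14.320.
⟨x⟩ = 2.0800 and ⟨x²⟩ = 5.4502.
(Δx)² = 5.4502 − (2.0800)² = 1.1238.

1.12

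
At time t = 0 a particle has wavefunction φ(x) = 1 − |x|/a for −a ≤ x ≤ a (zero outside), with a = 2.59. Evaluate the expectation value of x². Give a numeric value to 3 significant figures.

0.671

⟨x²⟩ = ∫ x²·|φ|² dx / ∫|φ|² dx (integrals over the domain).
φ is even, so ∫ over [−a, a] = 2∫₀ᵃ with φ = 1 − x/a there: ∫₀ᵃ (1 − x/a)² dx = a/3, ∫₀ᵃ x²(1 − x/a)² dx = a³/30, ∫₀ᵃ x⁴(1 − x/a)² dx = a⁵/105.
State is unnormalized: ∫|φ|² dx = 1.7267, and ∫φ*·x²·φ dx = 1.1583, so ⟨x²⟩ = 1.1583 / 1.7267.
⟨x²⟩ = 0.67081.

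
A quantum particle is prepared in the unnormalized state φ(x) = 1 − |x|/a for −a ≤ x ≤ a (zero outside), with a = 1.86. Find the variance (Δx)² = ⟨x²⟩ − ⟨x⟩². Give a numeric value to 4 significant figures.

Compute ⟨x⟩ and ⟨x²⟩ separately, then (Δx)² = ⟨x²⟩ − ⟨x⟩².
φ is even, so ∫ over [−a, a] = 2∫₀ᵃ with φ = 1 − x/a there: ∫₀ᵃ (1 − x/a)² dx = a/3, ∫₀ᵃ x²(1 − x/a)² dx = a³/30, ∫₀ᵃ x⁴(1 − x/a)² dx = a⁵/105.
Normalization: ∫|φ|² dx = 1.2400.
⟨x⟩ = 0.0000 and ⟨x²⟩ = 0.34596.
(Δx)² = 0.34596 − (0.0000)² = 0.34596.

0.3460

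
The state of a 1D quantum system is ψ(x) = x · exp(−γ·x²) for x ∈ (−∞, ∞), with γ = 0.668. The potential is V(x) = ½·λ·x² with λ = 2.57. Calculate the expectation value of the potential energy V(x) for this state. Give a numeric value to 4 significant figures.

1.443

⟨V⟩ = ∫ V(x)·|ψ|² dx / ∫|ψ|² dx.
Expand each integrand as polynomial × e^(−2γx²) and use ∫x^(2j)·e^(−2γx²) dx = (2j−1)!!/(4γ)^j · √(π/(2γ)), odd powers → 0; here √(π/(2γ)) = 1.5335.
State is unnormalized: ∫|ψ|² dx = 0.57390, and ∫ψ*·V(x)·ψ dx = 0.82799, so ⟨V⟩ = 0.82799 / 0.57390.
⟨V⟩ = 1.4427.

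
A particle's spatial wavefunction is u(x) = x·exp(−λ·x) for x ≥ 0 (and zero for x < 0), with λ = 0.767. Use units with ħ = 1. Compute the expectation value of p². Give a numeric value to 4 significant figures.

0.5883

p² u = −ħ² d²u/dx²; ⟨p²⟩ = −ħ² ∫ u*·u'' dx / ∫|u|² dx.
Differentiate x·exp(−λ·x) with the product rule; every integrand then reduces to terms xʲ·e^(−2λx) on [0, ∞), with ∫₀^∞ xʲ·e^(−2λx) dx = j!/(2λ)^(j+1).
State is unnormalized: ∫|u|² dx = 0.55406, and ∫u*·(−ħ² u'') dx = 0.32595, so ⟨p²⟩ = 0.32595 / 0.55406.
⟨p²⟩ = 0.58829.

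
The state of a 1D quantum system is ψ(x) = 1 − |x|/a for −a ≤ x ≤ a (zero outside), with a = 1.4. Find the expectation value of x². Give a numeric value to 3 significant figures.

0.196

⟨x²⟩ = ∫ x²·|ψ|² dx / ∫|ψ|² dx (integrals over the domain).
ψ is even, so ∫ over [−a, a] = 2∫₀ᵃ with ψ = 1 − x/a there: ∫₀ᵃ (1 − x/a)² dx = a/3, ∫₀ᵃ x²(1 − x/a)² dx = a³/30, ∫₀ᵃ x⁴(1 − x/a)² dx = a⁵/105.
State is unnormalized: ∫|ψ|² dx = 0.93333, and ∫ψ*·x²·ψ dx = 0.18293, so ⟨x²⟩ = 0.18293 / 0.93333.
⟨x²⟩ = 0.19600.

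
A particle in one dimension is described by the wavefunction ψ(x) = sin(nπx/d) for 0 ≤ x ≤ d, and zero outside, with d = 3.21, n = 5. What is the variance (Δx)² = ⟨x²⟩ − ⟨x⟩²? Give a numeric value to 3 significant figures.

0.838

Compute ⟨x⟩ and ⟨x²⟩ separately, then (Δx)² = ⟨x²⟩ − ⟨x⟩².
With sin²θ = (1 − cos2θ)/2 on 0 ≤ x ≤ d: ∫sin²(nπx/d) dx = d/2, ∫x·sin²(nπx/d) dx = d²/4, ∫x²·sin²(nπx/d) dx = d³·(1/6 − 1/(4n²π²)); higher powers xᵏ the same way, integrating xᵏ·cos(2nπx/d) by parts.
Normalization: ∫|ψ|² dx = 1.6050.
⟨x⟩ = 1.6050 and ⟨x²⟩ = 3.4138.
(Δx)² = 3.4138 − (1.6050)² = 0.83779.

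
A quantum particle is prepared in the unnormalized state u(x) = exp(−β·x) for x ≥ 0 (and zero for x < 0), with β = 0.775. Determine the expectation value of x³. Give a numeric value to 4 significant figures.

⟨x³⟩ = ∫ x³·|u|² dx / ∫|u|² dx (integrals over the domain).
Every integrand reduces to terms xʲ·e^(−2βx) on [0, ∞); use ∫₀^∞ xʲ·e^(−2βx) dx = j!/(2β)^(j+1).
State is unnormalized: ∫|u|² dx = 0.64516, and ∫u*·x³·u dx = 1.0395, so ⟨x³⟩ = 1.0395 / 0.64516.
⟨x³⟩ = 1.6112.

1.611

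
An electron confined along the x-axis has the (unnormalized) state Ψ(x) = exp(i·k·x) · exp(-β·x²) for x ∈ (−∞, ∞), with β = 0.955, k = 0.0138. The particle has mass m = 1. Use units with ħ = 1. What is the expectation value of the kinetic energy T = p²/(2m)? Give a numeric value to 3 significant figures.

T = −(ħ²/2m) d²/dx², so ⟨T⟩ = −(ħ²/2m) ∫ Ψ*·Ψ'' dx / ∫|Ψ|² dx; with m = 1.
Gaussian moments: ∫x^(2j)·e^(−2βx²) dx = (2j−1)!!/(4β)^j · √(π/(2β)), odd powers integrate to 0; here √(π/(2β)) = 1.2825. Derivatives: Ψ′ = (ik − 2βx)·Ψ, Ψ″ = ((ik − 2βx)² − 2β)·Ψ; the odd-in-x pieces drop out.
State is unnormalized: ∫|Ψ|² dx = 1.2825, and ∫Ψ*·(−ħ²/2m · Ψ'') dx = 0.61252, so ⟨T⟩ = 0.61252 / 1.2825.
⟨T⟩ = 0.47760.

0.478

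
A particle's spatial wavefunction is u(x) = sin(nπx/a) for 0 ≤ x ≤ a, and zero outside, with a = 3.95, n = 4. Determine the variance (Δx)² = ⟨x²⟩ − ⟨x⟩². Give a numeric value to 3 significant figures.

Compute ⟨x⟩ and ⟨x²⟩ separately, then (Δx)² = ⟨x²⟩ − ⟨x⟩².
With sin²θ = (1 − cos2θ)/2 on 0 ≤ x ≤ a: ∫sin²(nπx/a) dx = a/2, ∫x·sin²(nπx/a) dx = a²/4, ∫x²·sin²(nπx/a) dx = a³·(1/6 − 1/(4n²π²)); higher powers xᵏ the same way, integrating xᵏ·cos(2nπx/a) by parts.
Normalization: ∫|u|² dx = 1.9750.
⟨x⟩ = 1.9750 and ⟨x²⟩ = 5.1514.
(Δx)² = 5.1514 − (1.9750)² = 1.2508.

1.25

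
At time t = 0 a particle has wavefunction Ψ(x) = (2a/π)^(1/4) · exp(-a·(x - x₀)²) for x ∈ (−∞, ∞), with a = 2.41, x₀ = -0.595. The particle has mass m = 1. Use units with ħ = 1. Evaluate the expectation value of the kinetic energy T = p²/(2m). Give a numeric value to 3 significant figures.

T = −(ħ²/2m) d²/dx², so ⟨T⟩ = −(ħ²/2m) ∫ Ψ*·Ψ'' dx; with m = 1.
Gaussian moments (u = x − x₀): ∫u^(2j)·e^(−2au²) du = (2j−1)!!/(4a)^j · √(π/(2a)), odd powers integrate to 0; here √(π/(2a)) = 0.80733. Derivatives: d/dx e^(−au²) = −2au·e^(−au²), d²/dx² e^(−au²) = (4a²u² − 2a)·e^(−au²).
⟨T⟩ = 1.2050.

1.21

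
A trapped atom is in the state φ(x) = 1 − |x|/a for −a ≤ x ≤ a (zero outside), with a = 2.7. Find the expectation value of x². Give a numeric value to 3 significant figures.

0.729

⟨x²⟩ = ∫ x²·|φ|² dx / ∫|φ|² dx (integrals over the domain).
φ is even, so ∫ over [−a, a] = 2∫₀ᵃ with φ = 1 − x/a there: ∫₀ᵃ (1 − x/a)² dx = a/3, ∫₀ᵃ x²(1 − x/a)² dx = a³/30, ∫₀ᵃ x⁴(1 − x/a)² dx = a⁵/105.
State is unnormalized: ∫|φ|² dx = 1.8000, and ∫φ*·x²·φ dx = 1.3122, so ⟨x²⟩ = 1.3122 / 1.8000.
⟨x²⟩ = 0.72900.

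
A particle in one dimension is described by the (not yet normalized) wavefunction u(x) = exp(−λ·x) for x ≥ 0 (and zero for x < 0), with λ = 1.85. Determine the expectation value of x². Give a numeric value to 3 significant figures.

⟨x²⟩ = ∫ x²·|u|² dx / ∫|u|² dx (integrals over the domain).
Every integrand reduces to terms xʲ·e^(−2λx) on [0, ∞); use ∫₀^∞ xʲ·e^(−2λx) dx = j!/(2λ)^(j+1).
State is unnormalized: ∫|u|² dx = 0.27027, and ∫u*·x²·u dx = 0.039484, so ⟨x²⟩ = 0.039484 / 0.27027.
⟨x²⟩ = 0.14609.

0.146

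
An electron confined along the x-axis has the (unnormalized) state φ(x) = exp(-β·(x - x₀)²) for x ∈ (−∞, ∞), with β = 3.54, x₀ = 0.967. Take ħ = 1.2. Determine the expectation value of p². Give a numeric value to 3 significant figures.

p² φ = −ħ² d²φ/dx²; ⟨p²⟩ = −ħ² ∫ φ*·φ'' dx / ∫|φ|² dx.
Gaussian moments (u = x − x₀): ∫u^(2j)·e^(−2βu²) du = (2j−1)!!/(4β)^j · √(π/(2β)), odd powers integrate to 0; here √(π/(2β)) = 0.66613. Derivatives: d/dx e^(−βu²) = −2βu·e^(−βu²), d²/dx² e^(−βu²) = (4β²u² − 2β)·e^(−βu²).
State is unnormalized: ∫|φ|² dx = 0.66613, and ∫φ*·(−ħ² φ'') dx = 3.3957, so ⟨p²⟩ = 3.3957 / 0.66613.
⟨p²⟩ = 5.0976.

5.10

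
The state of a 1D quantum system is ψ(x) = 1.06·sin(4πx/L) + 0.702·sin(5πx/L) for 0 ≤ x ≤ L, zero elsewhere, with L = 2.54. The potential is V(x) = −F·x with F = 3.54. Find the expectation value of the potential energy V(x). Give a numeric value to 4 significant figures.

-2.839

⟨V⟩ = ∫ V(x)·|ψ|² dx / ∫|ψ|² dx.
On 0 ≤ x ≤ L (j ≠ l): ∫sin²(jπx/L) dx = L/2, ∫sin(jπx/L)·sin(lπx/L) dx = 0; diagonal moments ∫x·sin²(jπx/L) dx = L²/4, ∫x²·sin²(jπx/L) dx = L³·(1/6 − 1/(4j²π²)); cross terms ∫x·sin(jπx/L)·sin(lπx/L) dx = 0 for j + l even and −4jlL²/(π²(j² − l²)²) for j + l odd, ∫x²·sin(jπx/L)·sin(lπx/L) dx = (−1)^(j+l)·4jlL³/(π²(j² − l²)²); higher powers the same way via product-to-sum and parts.
State is unnormalized: ∫|ψ|² dx = 2.0528, and ∫ψ*·V(x)·ψ dx = -5.8278, so ⟨V⟩ = -5.8278 / 2.0528.
⟨V⟩ = -2.8389.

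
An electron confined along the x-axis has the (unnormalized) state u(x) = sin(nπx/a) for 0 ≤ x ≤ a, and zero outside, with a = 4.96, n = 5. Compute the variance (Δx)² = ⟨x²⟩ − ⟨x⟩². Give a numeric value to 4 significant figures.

Compute ⟨x⟩ and ⟨x²⟩ separately, then (Δx)² = ⟨x²⟩ − ⟨x⟩².
With sin²θ = (1 − cos2θ)/2 on 0 ≤ x ≤ a: ∫sin²(nπx/a) dx = a/2, ∫x·sin²(nπx/a) dx = a²/4, ∫x²·sin²(nπx/a) dx = a³·(1/6 − 1/(4n²π²)); higher powers xᵏ the same way, integrating xᵏ·cos(2nπx/a) by parts.
Normalization: ∫|u|² dx = 2.4800.
⟨x⟩ = 2.4800 and ⟨x²⟩ = 8.1507.
(Δx)² = 8.1507 − (2.4800)² = 2.0003.

2.000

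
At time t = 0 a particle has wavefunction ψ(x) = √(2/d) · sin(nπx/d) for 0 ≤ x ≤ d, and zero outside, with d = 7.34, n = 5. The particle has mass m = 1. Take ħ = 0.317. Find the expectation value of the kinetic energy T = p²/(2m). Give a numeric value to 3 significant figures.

0.230

T = −(ħ²/2m) d²/dx², so ⟨T⟩ = −(ħ²/2m) ∫ ψ*·ψ'' dx; with m = 1.
d/dx sin(nπx/d) = (nπ/d)·cos(nπx/d) and d²/dx² sin(nπx/d) = −(nπ/d)²·sin(nπx/d); on 0 ≤ x ≤ d, ∫sin²(nπx/d) dx = d/2 and ∫sin(nπx/d)·cos(nπx/d) dx = 0.
⟨T⟩ = 0.23011.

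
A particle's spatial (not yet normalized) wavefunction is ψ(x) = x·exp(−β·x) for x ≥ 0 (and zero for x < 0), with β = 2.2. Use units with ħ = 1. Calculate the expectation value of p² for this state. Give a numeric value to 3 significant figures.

p² ψ = −ħ² d²ψ/dx²; ⟨p²⟩ = −ħ² ∫ ψ*·ψ'' dx / ∫|ψ|² dx.
Differentiate x·exp(−β·x) with the product rule; every integrand then reduces to terms xʲ·e^(−2βx) on [0, ∞), with ∫₀^∞ xʲ·e^(−2βx) dx = j!/(2β)^(j+1).
State is unnormalized: ∫|ψ|² dx = 0.023479, and ∫ψ*·(−ħ² ψ'') dx = 0.11364, so ⟨p²⟩ = 0.11364 / 0.023479.
⟨p²⟩ = 4.8400.

4.84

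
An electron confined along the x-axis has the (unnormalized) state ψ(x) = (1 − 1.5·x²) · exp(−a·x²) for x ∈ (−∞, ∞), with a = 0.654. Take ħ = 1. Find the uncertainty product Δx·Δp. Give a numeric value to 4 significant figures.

1.983

Δx = √(⟨x²⟩−⟨x⟩²), Δp = √(⟨p²⟩−⟨p⟩²).
Expand each integrand as polynomial × e^(−2ax²) and use ∫x^(2j)·e^(−2ax²) dx = (2j−1)!!/(4a)^j · √(π/(2a)), odd powers → 0; here √(π/(2a)) = 1.5498. Differentiate with the product rule, d/dx e^(−ax²) = −2ax·e^(−ax²).
Normalization: ∫|ψ|² dx = 1.3011.
⟨x⟩ = 0.0000, ⟨x²⟩ = 1.1344 ⇒ Δx = 1.0651.
⟨p⟩ = 0.0000, ⟨p²⟩ = 3.4651 ⇒ Δp = 1.8615.
Δx·Δp = 1.9826.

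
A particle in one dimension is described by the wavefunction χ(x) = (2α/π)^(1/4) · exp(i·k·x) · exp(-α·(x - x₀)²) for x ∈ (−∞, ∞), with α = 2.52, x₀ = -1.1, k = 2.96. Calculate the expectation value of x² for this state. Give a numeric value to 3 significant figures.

⟨x²⟩ = ∫ x²·|χ|² dx (integrals over the domain).
Gaussian moments (u = x − x₀): ∫u^(2j)·e^(−2αu²) du = (2j−1)!!/(4α)^j · √(π/(2α)), odd powers integrate to 0; here √(π/(2α)) = 0.78951.
⟨x²⟩ = 1.3092.

1.31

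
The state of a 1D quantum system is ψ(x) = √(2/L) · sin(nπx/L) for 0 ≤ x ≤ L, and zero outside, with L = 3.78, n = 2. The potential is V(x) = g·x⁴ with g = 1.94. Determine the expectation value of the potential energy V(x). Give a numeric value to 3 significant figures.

69.6

⟨V⟩ = ∫ V(x)·|ψ|² dx.
With sin²θ = (1 − cos2θ)/2 on 0 ≤ x ≤ L: ∫sin²(nπx/L) dx = L/2, ∫x·sin²(nπx/L) dx = L²/4, ∫x²·sin²(nπx/L) dx = L³·(1/6 − 1/(4n²π²)); higher powers xᵏ the same way, integrating xᵏ·cos(2nπx/L) by parts.
⟨V⟩ = 69.562.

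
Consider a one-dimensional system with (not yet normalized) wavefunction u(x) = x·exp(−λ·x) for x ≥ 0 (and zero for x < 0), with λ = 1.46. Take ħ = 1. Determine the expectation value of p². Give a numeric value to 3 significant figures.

2.13

p² u = −ħ² d²u/dx²; ⟨p²⟩ = −ħ² ∫ u*·u'' dx / ∫|u|² dx.
Differentiate x·exp(−λ·x) with the product rule; every integrand then reduces to terms xʲ·e^(−2λx) on [0, ∞), with ∫₀^∞ xʲ·e^(−2λx) dx = j!/(2λ)^(j+1).
State is unnormalized: ∫|u|² dx = 0.080331, and ∫u*·(−ħ² u'') dx = 0.17123, so ⟨p²⟩ = 0.17123 / 0.080331.
⟨p²⟩ = 2.1316.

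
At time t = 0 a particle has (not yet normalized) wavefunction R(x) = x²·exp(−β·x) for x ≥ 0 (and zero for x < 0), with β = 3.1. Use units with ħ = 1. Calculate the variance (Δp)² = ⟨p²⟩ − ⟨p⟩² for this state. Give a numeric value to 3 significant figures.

3.20

Compute ⟨p⟩ and ⟨p²⟩ separately; (Δp)² = ⟨p²⟩ − ⟨p⟩².
Differentiate x²·exp(−β·x) with the product rule; every integrand then reduces to terms xʲ·e^(−2βx) on [0, ∞), with ∫₀^∞ xʲ·e^(−2βx) dx = j!/(2β)^(j+1).
Normalization: ∫|R|² dx = 0.0026197.
⟨p⟩ = 0.0000 and ⟨p²⟩ = 3.2033.
(Δp)² = 3.2033 − (0.0000)² = 3.2033.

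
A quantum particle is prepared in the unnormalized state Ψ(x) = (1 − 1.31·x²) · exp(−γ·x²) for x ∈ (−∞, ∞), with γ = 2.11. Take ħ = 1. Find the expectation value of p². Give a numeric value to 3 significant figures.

4.10

p² Ψ = −ħ² d²Ψ/dx²; ⟨p²⟩ = −ħ² ∫ Ψ*·Ψ'' dx / ∫|Ψ|² dx.
Expand each integrand as polynomial × e^(−2γx²) and use ∫x^(2j)·e^(−2γx²) dx = (2j−1)!!/(4γ)^j · √(π/(2γ)), odd powers → 0; here √(π/(2γ)) = 0.86282. Differentiate with the product rule, d/dx e^(−γx²) = −2γx·e^(−γx²).
State is unnormalized: ∫|Ψ|² dx = 0.65733, and ∫Ψ*·(−ħ² Ψ'') dx = 2.6927, so ⟨p²⟩ = 2.6927 / 0.65733.
⟨p²⟩ = 4.0964.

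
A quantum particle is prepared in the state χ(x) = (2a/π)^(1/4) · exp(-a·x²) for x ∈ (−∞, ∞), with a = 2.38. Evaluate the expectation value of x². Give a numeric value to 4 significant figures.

0.1050

⟨x²⟩ = ∫ x²·|χ|² dx (integrals over the domain).
Gaussian moments: ∫x^(2j)·e^(−2ax²) dx = (2j−1)!!/(4a)^j · √(π/(2a)), odd powers integrate to 0; here √(π/(2a)) = 0.81240.
⟨x²⟩ = 0.10504.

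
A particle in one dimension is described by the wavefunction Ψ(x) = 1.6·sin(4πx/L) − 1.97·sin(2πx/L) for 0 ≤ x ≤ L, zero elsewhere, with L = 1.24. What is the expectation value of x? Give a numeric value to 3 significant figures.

0.620

⟨x⟩ = ∫ x·|Ψ|² dx / ∫|Ψ|² dx (integrals over the domain).
On 0 ≤ x ≤ L (j ≠ l): ∫sin²(jπx/L) dx = L/2, ∫sin(jπx/L)·sin(lπx/L) dx = 0; diagonal moments ∫x·sin²(jπx/L) dx = L²/4, ∫x²·sin²(jπx/L) dx = L³·(1/6 − 1/(4j²π²)); cross terms ∫x·sin(jπx/L)·sin(lπx/L) dx = 0 for j + l even and −4jlL²/(π²(j² − l²)²) for j + l odd, ∫x²·sin(jπx/L)·sin(lπx/L) dx = (−1)^(j+l)·4jlL³/(π²(j² − l²)²); higher powers the same way via product-to-sum and parts.
State is unnormalized: ∫|Ψ|² dx = 3.9934, and ∫Ψ*·x·Ψ dx = 2.4759, so ⟨x⟩ = 2.4759 / 3.9934.
⟨x⟩ = 0.62000.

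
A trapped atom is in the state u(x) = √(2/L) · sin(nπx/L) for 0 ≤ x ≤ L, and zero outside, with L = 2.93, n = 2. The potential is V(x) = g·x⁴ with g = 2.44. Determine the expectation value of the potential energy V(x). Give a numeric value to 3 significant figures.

31.6

⟨V⟩ = ∫ V(x)·|u|² dx.
With sin²θ = (1 − cos2θ)/2 on 0 ≤ x ≤ L: ∫sin²(nπx/L) dx = L/2, ∫x·sin²(nπx/L) dx = L²/4, ∫x²·sin²(nπx/L) dx = L³·(1/6 − 1/(4n²π²)); higher powers xᵏ the same way, integrating xᵏ·cos(2nπx/L) by parts.
⟨V⟩ = 31.584.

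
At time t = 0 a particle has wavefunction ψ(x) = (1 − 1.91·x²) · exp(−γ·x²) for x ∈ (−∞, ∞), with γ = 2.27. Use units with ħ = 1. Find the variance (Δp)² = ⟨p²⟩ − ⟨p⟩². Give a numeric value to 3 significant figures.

5.52

Compute ⟨p⟩ and ⟨p²⟩ separately; (Δp)² = ⟨p²⟩ − ⟨p⟩².
Expand each integrand as polynomial × e^(−2γx²) and use ∫x^(2j)·e^(−2γx²) dx = (2j−1)!!/(4γ)^j · √(π/(2γ)), odd powers → 0; here √(π/(2γ)) = 0.83185. Differentiate with the product rule, d/dx e^(−γx²) = −2γx·e^(−γx²).
Normalization: ∫|ψ|² dx = 0.59231.
⟨p⟩ = 0.0000 and ⟨p²⟩ = 5.5167.
(Δp)² = 5.5167 − (0.0000)² = 5.5167.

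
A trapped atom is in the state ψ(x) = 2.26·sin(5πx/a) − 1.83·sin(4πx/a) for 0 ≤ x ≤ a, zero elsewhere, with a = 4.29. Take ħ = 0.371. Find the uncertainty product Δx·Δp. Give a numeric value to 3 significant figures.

1.11

Δx = √(⟨x²⟩−⟨x⟩²), Δp = √(⟨p²⟩−⟨p⟩²).
On 0 ≤ x ≤ a (j ≠ l): ∫sin²(jπx/a) dx = a/2, ∫sin(jπx/a)·sin(lπx/a) dx = 0; diagonal moments ∫x·sin²(jπx/a) dx = a²/4, ∫x²·sin²(jπx/a) dx = a³·(1/6 − 1/(4j²π²)); cross terms ∫x·sin(jπx/a)·sin(lπx/a) dx = 0 for j + l even and −4jla²/(π²(j² − l²)²) for j + l odd, ∫x²·sin(jπx/a)·sin(lπx/a) dx = (−1)^(j+l)·4jla³/(π²(j² − l²)²); higher powers the same way via product-to-sum and parts. d²/dx² sin(jπx/a) = −(jπ/a)²·sin(jπx/a); on 0 ≤ x ≤ a, ∫sin²(jπx/a) dx = a/2 and ∫sin(jπx/a)·sin(lπx/a) dx = 0 for j ≠ l, so only diagonal terms survive in ∫|ψ|² and ∫ψ·ψ″; ∫ψ·ψ′ dx = [ψ²/2] between the walls = 0.
Normalization: ∫|ψ|² dx = 18.139.
⟨x⟩ = 2.9848, ⟨x²⟩ = 9.6920 ⇒ Δx = 0.88474.
⟨p⟩ = 0.0000, ⟨p²⟩ = 1.5822 ⇒ Δp = 1.2579.
Δx·Δp = 1.1129.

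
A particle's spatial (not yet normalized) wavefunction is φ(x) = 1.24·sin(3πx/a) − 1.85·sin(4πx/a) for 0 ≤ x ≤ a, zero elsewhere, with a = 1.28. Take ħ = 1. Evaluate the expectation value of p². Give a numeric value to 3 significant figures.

83.3

p² φ = −ħ² d²φ/dx²; ⟨p²⟩ = −ħ² ∫ φ*·φ'' dx / ∫|φ|² dx.
d²/dx² sin(jπx/a) = −(jπ/a)²·sin(jπx/a); on 0 ≤ x ≤ a, ∫sin²(jπx/a) dx = a/2 and ∫sin(jπx/a)·sin(lπx/a) dx = 0 for j ≠ l, so only diagonal terms survive in ∫|φ|² and ∫φ·φ″; ∫φ·φ′ dx = [φ²/2] between the walls = 0.
State is unnormalized: ∫|φ|² dx = 3.1745, and ∫φ*·(−ħ² φ'') dx = 264.47, so ⟨p²⟩ = 264.47 / 3.1745.
⟨p²⟩ = 83.311.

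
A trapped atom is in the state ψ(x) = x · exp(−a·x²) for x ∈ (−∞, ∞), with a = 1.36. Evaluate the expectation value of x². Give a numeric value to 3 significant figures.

⟨x²⟩ = ∫ x²·|ψ|² dx / ∫|ψ|² dx (integrals over the domain).
Expand each integrand as polynomial × e^(−2ax²) and use ∫x^(2j)·e^(−2ax²) dx = (2j−1)!!/(4a)^j · √(π/(2a)), odd powers → 0; here √(π/(2a)) = 1.0747.
State is unnormalized: ∫|ψ|² dx = 0.19756, and ∫ψ*·x²·ψ dx = 0.10895, so ⟨x²⟩ = 0.10895 / 0.19756.
⟨x²⟩ = 0.55147.

0.551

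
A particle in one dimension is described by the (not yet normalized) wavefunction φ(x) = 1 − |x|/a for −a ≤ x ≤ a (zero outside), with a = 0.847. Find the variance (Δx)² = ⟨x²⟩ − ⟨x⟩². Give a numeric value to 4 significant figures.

Compute ⟨x⟩ and ⟨x²⟩ separately, then (Δx)² = ⟨x²⟩ − ⟨x⟩².
φ is even, so ∫ over [−a, a] = 2∫₀ᵃ with φ = 1 − x/a there: ∫₀ᵃ (1 − x/a)² dx = a/3, ∫₀ᵃ x²(1 − x/a)² dx = a³/30, ∫₀ᵃ x⁴(1 − x/a)² dx = a⁵/105.
Normalization: ∫|φ|² dx = 0.56467.
⟨x⟩ = 0.0000 and ⟨x²⟩ = 0.071741.
(Δx)² = 0.071741 − (0.0000)² = 0.071741.

0.07174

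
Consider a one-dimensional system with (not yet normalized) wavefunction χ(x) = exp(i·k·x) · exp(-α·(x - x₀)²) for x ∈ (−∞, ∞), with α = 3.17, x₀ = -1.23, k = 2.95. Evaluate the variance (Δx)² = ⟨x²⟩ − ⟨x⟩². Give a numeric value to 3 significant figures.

Compute ⟨x⟩ and ⟨x²⟩ separately, then (Δx)² = ⟨x²⟩ − ⟨x⟩².
Gaussian moments (u = x − x₀): ∫u^(2j)·e^(−2αu²) du = (2j−1)!!/(4α)^j · √(π/(2α)), odd powers integrate to 0; here √(π/(2α)) = 0.70393.
Normalization: ∫|χ|² dx = 0.70393.
⟨x⟩ = -1.2300 and ⟨x²⟩ = 1.5918.
(Δx)² = 1.5918 − (-1.2300)² = 0.078864.

0.0789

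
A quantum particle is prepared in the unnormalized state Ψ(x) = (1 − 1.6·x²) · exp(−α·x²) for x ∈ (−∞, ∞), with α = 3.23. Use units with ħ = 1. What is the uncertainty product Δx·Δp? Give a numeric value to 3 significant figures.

Δx = √(⟨x²⟩−⟨x⟩²), Δp = √(⟨p²⟩−⟨p⟩²).
Expand each integrand as polynomial × e^(−2αx²) and use ∫x^(2j)·e^(−2αx²) dx = (2j−1)!!/(4α)^j · √(π/(2α)), odd powers → 0; here √(π/(2α)) = 0.69736. Differentiate with the product rule, d/dx e^(−αx²) = −2αx·e^(−αx²).
Normalization: ∫|Ψ|² dx = 0.55673.
⟨x⟩ = 0.0000, ⟨x²⟩ = 0.047216 ⇒ Δx = 0.21729.
⟨p⟩ = 0.0000, ⟨p²⟩ = 5.4824 ⇒ Δp = 2.3414.
Δx·Δp = 0.50878.

0.509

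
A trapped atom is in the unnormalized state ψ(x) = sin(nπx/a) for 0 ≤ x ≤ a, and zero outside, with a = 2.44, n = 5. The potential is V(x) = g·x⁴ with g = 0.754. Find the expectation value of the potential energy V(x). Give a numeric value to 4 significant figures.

5.238

⟨V⟩ = ∫ V(x)·|ψ|² dx / ∫|ψ|² dx.
With sin²θ = (1 − cos2θ)/2 on 0 ≤ x ≤ a: ∫sin²(nπx/a) dx = a/2, ∫x·sin²(nπx/a) dx = a²/4, ∫x²·sin²(nπx/a) dx = a³·(1/6 − 1/(4n²π²)); higher powers xᵏ the same way, integrating xᵏ·cos(2nπx/a) by parts.
State is unnormalized: ∫|ψ|² dx = 1.2200, and ∫ψ*·V(x)·ψ dx = 6.3898, so ⟨V⟩ = 6.3898 / 1.2200.
⟨V⟩ = 5.2375.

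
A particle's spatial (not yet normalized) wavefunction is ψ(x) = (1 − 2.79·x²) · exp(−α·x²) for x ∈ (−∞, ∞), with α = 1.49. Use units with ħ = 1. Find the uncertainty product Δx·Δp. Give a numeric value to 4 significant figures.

Δx = √(⟨x²⟩−⟨x⟩²), Δp = √(⟨p²⟩−⟨p⟩²).
Expand each integrand as polynomial × e^(−2αx²) and use ∫x^(2j)·e^(−2αx²) dx = (2j−1)!!/(4α)^j · √(π/(2α)), odd powers → 0; here √(π/(2α)) = 1.0268. Differentiate with the product rule, d/dx e^(−αx²) = −2αx·e^(−αx²).
Normalization: ∫|ψ|² dx = 0.74046.
⟨x⟩ = 0.0000, ⟨x²⟩ = 0.34394 ⇒ Δx = 0.58647.
⟨p⟩ = 0.0000, ⟨p²⟩ = 7.1697 ⇒ Δp = 2.6776.
Δx·Δp = 1.5703.

1.570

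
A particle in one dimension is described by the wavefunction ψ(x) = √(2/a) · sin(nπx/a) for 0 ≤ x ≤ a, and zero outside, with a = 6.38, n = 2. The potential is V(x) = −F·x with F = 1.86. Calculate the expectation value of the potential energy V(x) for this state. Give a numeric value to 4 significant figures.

-5.933

⟨V⟩ = ∫ V(x)·|ψ|² dx.
With sin²θ = (1 − cos2θ)/2 on 0 ≤ x ≤ a: ∫sin²(nπx/a) dx = a/2, ∫x·sin²(nπx/a) dx = a²/4, ∫x²·sin²(nπx/a) dx = a³·(1/6 − 1/(4n²π²)); higher powers xᵏ the same way, integrating xᵏ·cos(2nπx/a) by parts.
⟨V⟩ = -5.9334.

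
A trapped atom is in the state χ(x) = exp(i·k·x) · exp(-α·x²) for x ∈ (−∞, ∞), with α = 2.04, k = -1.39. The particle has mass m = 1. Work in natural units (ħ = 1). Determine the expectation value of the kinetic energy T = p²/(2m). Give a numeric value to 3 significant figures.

1.99

T = −(ħ²/2m) d²/dx², so ⟨T⟩ = −(ħ²/2m) ∫ χ*·χ'' dx / ∫|χ|² dx; with m = 1.
Gaussian moments: ∫x^(2j)·e^(−2αx²) dx = (2j−1)!!/(4α)^j · √(π/(2α)), odd powers integrate to 0; here √(π/(2α)) = 0.87750. Derivatives: χ′ = (ik − 2αx)·χ, χ″ = ((ik − 2αx)² − 2α)·χ; the odd-in-x pieces drop out.
State is unnormalized: ∫|χ|² dx = 0.87750, and ∫χ*·(−ħ²/2m · χ'') dx = 1.7427, so ⟨T⟩ = 1.7427 / 0.87750.
⟨T⟩ = 1.9861.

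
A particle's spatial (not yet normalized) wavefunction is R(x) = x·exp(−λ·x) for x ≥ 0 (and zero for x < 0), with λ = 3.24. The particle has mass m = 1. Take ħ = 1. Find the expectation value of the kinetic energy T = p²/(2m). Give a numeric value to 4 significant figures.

T = −(ħ²/2m) d²/dx², so ⟨T⟩ = −(ħ²/2m) ∫ R*·R'' dx / ∫|R|² dx; with m = 1.
Differentiate x·exp(−λ·x) with the product rule; every integrand then reduces to terms xʲ·e^(−2λx) on [0, ∞), with ∫₀^∞ xʲ·e^(−2λx) dx = j!/(2λ)^(j+1).
State is unnormalized: ∫|R|² dx = 0.0073503, and ∫R*·(−ħ²/2m · R'') dx = 0.038580, so ⟨T⟩ = 0.038580 / 0.0073503.
⟨T⟩ = 5.2488.

5.249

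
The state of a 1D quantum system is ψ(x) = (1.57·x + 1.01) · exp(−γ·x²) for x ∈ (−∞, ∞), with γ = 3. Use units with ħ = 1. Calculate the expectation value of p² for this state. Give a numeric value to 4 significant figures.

4.006

p² ψ = −ħ² d²ψ/dx²; ⟨p²⟩ = −ħ² ∫ ψ*·ψ'' dx / ∫|ψ|² dx.
Expand each integrand as polynomial × e^(−2γx²) and use ∫x^(2j)·e^(−2γx²) dx = (2j−1)!!/(4γ)^j · √(π/(2γ)), odd powers → 0; here √(π/(2γ)) = 0.72360. Differentiate with the product rule, d/dx e^(−γx²) = −2γx·e^(−γx²).
State is unnormalized: ∫|ψ|² dx = 0.88678, and ∫ψ*·(−ħ² ψ'') dx = 3.5521, so ⟨p²⟩ = 3.5521 / 0.88678.
⟨p²⟩ = 4.0057.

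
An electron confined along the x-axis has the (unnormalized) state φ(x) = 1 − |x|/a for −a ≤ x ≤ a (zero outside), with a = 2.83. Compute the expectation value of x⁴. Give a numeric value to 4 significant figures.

1.833

⟨x⁴⟩ = ∫ x⁴·|φ|² dx / ∫|φ|² dx (integrals over the domain).
φ is even, so ∫ over [−a, a] = 2∫₀ᵃ with φ = 1 − x/a there: ∫₀ᵃ (1 − x/a)² dx = a/3, ∫₀ᵃ x²(1 − x/a)² dx = a³/30, ∫₀ᵃ x⁴(1 − x/a)² dx = a⁵/105.
State is unnormalized: ∫|φ|² dx = 1.8867, and ∫φ*·x⁴·φ dx = 3.4576, so ⟨x⁴⟩ = 3.4576 / 1.8867.
⟨x⁴⟩ = 1.8326.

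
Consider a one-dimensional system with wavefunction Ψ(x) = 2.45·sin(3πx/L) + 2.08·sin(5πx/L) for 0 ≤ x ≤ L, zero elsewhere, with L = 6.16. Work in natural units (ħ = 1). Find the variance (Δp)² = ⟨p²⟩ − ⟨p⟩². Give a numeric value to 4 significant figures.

Compute ⟨p⟩ and ⟨p²⟩ separately; (Δp)² = ⟨p²⟩ − ⟨p⟩².
d²/dx² sin(jπx/L) = −(jπ/L)²·sin(jπx/L); on 0 ≤ x ≤ L, ∫sin²(jπx/L) dx = L/2 and ∫sin(jπx/L)·sin(lπx/L) dx = 0 for j ≠ l, so only diagonal terms survive in ∫|Ψ|² and ∫Ψ·Ψ″; ∫Ψ·Ψ′ dx = [Ψ²/2] between the walls = 0.
Normalization: ∫|Ψ|² dx = 31.813.
⟨p⟩ = 0.0000 and ⟨p²⟩ = 4.0840.
(Δp)² = 4.0840 − (0.0000)² = 4.0840.

4.084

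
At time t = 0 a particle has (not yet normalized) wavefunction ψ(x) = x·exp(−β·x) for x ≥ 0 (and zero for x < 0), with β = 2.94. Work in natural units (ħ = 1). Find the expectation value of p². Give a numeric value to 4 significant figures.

8.644

p² ψ = −ħ² d²ψ/dx²; ⟨p²⟩ = −ħ² ∫ ψ*·ψ'' dx / ∫|ψ|² dx.
Differentiate x·exp(−β·x) with the product rule; every integrand then reduces to terms xʲ·e^(−2βx) on [0, ∞), with ∫₀^∞ xʲ·e^(−2βx) dx = j!/(2β)^(j+1).
State is unnormalized: ∫|ψ|² dx = 0.0098378, and ∫ψ*·(−ħ² ψ'') dx = 0.085034, so ⟨p²⟩ = 0.085034 / 0.0098378.
⟨p²⟩ = 8.6436.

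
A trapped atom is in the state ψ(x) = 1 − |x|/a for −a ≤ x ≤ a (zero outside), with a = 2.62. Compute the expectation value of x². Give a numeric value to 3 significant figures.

0.686

⟨x²⟩ = ∫ x²·|ψ|² dx / ∫|ψ|² dx (integrals over the domain).
ψ is even, so ∫ over [−a, a] = 2∫₀ᵃ with ψ = 1 − x/a there: ∫₀ᵃ (1 − x/a)² dx = a/3, ∫₀ᵃ x²(1 − x/a)² dx = a³/30, ∫₀ᵃ x⁴(1 − x/a)² dx = a⁵/105.
State is unnormalized: ∫|ψ|² dx = 1.7467, and ∫ψ*·x²·ψ dx = 1.1990, so ⟨x²⟩ = 1.1990 / 1.7467.
⟨x²⟩ = 0.68644.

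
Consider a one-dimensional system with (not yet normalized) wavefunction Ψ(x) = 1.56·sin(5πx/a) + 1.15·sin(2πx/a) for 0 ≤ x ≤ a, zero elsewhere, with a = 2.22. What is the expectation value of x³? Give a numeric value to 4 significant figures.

⟨x³⟩ = ∫ x³·|Ψ|² dx / ∫|Ψ|² dx (integrals over the domain).
On 0 ≤ x ≤ a (j ≠ l): ∫sin²(jπx/a) dx = a/2, ∫sin(jπx/a)·sin(lπx/a) dx = 0; diagonal moments ∫x·sin²(jπx/a) dx = a²/4, ∫x²·sin²(jπx/a) dx = a³·(1/6 − 1/(4j²π²)); cross terms ∫x·sin(jπx/a)·sin(lπx/a) dx = 0 for j + l even and −4jla²/(π²(j² − l²)²) for j + l odd, ∫x²·sin(jπx/a)·sin(lπx/a) dx = (−1)^(j+l)·4jla³/(π²(j² − l²)²); higher powers the same way via product-to-sum and parts.
State is unnormalized: ∫|Ψ|² dx = 4.1693, and ∫Ψ*·x³·Ψ dx = 9.8718, so ⟨x³⟩ = 9.8718 / 4.1693.
⟨x³⟩ = 2.3677.

2.368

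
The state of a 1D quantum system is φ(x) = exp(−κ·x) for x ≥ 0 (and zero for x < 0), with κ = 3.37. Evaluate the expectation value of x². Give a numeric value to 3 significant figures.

0.0440

⟨x²⟩ = ∫ x²·|φ|² dx / ∫|φ|² dx (integrals over the domain).
Every integrand reduces to terms xʲ·e^(−2κx) on [0, ∞); use ∫₀^∞ xʲ·e^(−2κx) dx = j!/(2κ)^(j+1).
State is unnormalized: ∫|φ|² dx = 0.14837, and ∫φ*·x²·φ dx = 0.0065321, so ⟨x²⟩ = 0.0065321 / 0.14837.
⟨x²⟩ = 0.044026.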